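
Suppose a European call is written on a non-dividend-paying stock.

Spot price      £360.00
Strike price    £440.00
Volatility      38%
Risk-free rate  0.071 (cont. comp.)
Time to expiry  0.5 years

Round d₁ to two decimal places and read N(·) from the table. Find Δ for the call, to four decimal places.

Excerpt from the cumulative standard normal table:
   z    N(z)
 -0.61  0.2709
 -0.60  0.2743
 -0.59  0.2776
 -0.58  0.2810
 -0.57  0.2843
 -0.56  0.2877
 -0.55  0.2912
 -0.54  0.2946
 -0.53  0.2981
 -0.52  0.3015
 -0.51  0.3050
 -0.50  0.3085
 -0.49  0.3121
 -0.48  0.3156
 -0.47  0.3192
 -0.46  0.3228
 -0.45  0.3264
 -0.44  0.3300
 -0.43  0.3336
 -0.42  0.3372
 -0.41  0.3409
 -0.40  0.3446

T = 0.5;  σ√T = 0.2687
d₁ = [ln(360/440) + (0.071 + 0.38²/2)·0.5] / 0.2687 = [-0.2007 + 0.0716] / 0.2687 = -0.4804 which rounds to -0.48
N(d₁) = N(-0.48) = 0.3156
Δ_call = N(d₁) = 0.3156

0.3156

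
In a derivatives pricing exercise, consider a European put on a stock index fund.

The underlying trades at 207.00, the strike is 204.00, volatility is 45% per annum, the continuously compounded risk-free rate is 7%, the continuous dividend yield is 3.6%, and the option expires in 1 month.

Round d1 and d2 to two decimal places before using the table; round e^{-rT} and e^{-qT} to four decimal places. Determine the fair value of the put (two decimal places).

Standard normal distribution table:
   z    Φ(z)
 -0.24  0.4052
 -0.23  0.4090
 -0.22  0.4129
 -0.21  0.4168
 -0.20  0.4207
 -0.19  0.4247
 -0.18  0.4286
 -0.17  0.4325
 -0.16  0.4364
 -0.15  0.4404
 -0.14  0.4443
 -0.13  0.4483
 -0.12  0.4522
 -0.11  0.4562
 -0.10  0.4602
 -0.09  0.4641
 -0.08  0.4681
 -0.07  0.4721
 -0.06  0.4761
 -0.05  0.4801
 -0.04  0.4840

T = 0.08333;  σ√T = 0.1299
d₁ = [ln(207/204) + (0.07 − 0.036 + 0.45²/2)·0.08333] / 0.1299 = [0.0146 + 0.0113] / 0.1299 = 0.1991 → 0.20
d₂ = d₁ − σ√T = 0.1991 − 0.1299 = 0.0692 → 0.07
e^(−qT) = e^(−0.036·0.08333) = 0.9970;  e^(−rT) = e^(−0.07·0.08333) = 0.9942
N(−d₂) = N(-0.07) = 0.4721;  N(−d₁) = N(-0.20) = 0.4207
P = 204·0.9942·0.4721 − 207·0.9970·0.4207 = 95.7498 − 86.8236 = 8.9262

8.93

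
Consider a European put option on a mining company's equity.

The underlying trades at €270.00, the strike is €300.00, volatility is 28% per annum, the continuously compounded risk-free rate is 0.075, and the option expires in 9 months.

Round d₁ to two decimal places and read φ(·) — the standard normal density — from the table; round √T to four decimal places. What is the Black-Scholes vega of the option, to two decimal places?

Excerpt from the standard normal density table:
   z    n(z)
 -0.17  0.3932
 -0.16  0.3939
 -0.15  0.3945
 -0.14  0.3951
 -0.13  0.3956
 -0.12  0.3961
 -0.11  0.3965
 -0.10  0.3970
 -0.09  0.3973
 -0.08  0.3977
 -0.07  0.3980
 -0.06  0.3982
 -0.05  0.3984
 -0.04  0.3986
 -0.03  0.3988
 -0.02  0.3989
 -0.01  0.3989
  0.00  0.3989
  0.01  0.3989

σ√T = 0.28·√0.75 = 0.2425
d₁ = [ln(270/300) + (0.075 + 0.28²/2)·0.75] / 0.2425 = [-0.1054 + 0.0857] / 0.2425 = -0.0813 which rounds to -0.08
√T = √0.75 = 0.8660
φ(d₁) = φ(-0.08) = 0.3977
vega = S·φ(d₁)·√T = 270·0.3977·0.8660 = 92.9902
(Call and put vega coincide under Black-Scholes.)

92.99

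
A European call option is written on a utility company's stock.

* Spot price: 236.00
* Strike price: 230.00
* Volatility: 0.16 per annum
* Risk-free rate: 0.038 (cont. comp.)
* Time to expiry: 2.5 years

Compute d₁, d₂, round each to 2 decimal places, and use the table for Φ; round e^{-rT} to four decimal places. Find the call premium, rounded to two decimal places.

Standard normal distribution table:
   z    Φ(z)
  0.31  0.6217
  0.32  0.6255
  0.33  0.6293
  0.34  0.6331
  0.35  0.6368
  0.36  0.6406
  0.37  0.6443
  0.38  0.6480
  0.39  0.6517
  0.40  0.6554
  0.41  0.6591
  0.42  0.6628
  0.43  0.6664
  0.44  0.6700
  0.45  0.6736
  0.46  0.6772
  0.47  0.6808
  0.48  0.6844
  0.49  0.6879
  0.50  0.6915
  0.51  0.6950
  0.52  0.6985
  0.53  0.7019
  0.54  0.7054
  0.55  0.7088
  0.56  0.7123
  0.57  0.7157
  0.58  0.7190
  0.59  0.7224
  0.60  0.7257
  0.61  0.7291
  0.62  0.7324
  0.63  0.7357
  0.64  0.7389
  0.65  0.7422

38.07

T = 2.5;  σ√T = 0.2530
d₁ = [ln(236/230) + (0.038 + 0.16²/2)·2.5] / 0.2530 = [0.0258 + 0.1270] / 0.2530 = 0.6038 ≈ 0.60
d₂ = d₁ − σ√T = 0.6038 − 0.2530 = 0.3508 ≈ 0.35
e^(−rT) = e^(−0.038·2.5) = 0.9094
N(d₁) = N(0.60) = 0.7257;  N(d₂) = N(0.35) = 0.6368
C = 236·0.7257 − 230·0.9094·0.6368 = 171.2652 − 133.1944 = 38.0708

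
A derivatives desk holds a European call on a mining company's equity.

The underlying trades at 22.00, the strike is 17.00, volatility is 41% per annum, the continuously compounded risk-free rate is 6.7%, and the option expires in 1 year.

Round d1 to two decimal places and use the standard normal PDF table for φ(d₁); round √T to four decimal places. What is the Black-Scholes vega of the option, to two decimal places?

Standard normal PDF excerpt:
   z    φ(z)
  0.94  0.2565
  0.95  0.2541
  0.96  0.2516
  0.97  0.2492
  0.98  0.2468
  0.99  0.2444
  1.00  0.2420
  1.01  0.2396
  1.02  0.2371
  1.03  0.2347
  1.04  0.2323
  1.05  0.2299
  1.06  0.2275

5.32

T = 1;  σ√T = 0.4100
ln(S/K) + (r + σ²/2)T = ln(22/17) + (0.067 + 0.41²/2)·1 = 0.2578 + 0.1510 = 0.4089
d₁ = 0.4089 / 0.4100 = 0.9973 ≈ 1.00
√T = √1 = 1.0000
φ(d₁) = φ(1.00) = 0.2420
vega = S·φ(d₁)·√T = 22·0.2420·1.0000 = 5.3240
(The put has the same vega.)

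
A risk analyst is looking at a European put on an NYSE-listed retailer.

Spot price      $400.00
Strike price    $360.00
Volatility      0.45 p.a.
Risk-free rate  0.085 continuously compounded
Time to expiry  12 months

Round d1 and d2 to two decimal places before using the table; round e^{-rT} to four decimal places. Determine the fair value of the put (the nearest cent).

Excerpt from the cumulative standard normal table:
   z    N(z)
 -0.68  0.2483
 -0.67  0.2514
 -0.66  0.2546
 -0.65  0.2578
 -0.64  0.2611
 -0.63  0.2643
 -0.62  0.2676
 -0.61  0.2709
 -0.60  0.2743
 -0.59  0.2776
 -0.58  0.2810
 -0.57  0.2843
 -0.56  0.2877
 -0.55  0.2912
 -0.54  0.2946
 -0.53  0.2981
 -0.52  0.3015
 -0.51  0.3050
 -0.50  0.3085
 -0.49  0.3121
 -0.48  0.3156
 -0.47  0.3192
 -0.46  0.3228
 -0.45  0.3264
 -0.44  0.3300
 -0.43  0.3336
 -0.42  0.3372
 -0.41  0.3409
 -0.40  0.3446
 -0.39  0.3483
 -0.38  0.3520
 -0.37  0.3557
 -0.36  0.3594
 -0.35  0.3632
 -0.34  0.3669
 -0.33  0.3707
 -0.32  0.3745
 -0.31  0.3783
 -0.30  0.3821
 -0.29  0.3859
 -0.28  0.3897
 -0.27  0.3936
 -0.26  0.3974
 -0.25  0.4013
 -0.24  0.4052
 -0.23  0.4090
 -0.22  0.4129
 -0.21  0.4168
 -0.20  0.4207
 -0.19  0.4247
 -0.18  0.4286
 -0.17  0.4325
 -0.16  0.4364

σ√T = 0.45·√1 = 0.4500
ln(S/K) + (r + σ²/2)T = ln(400/360) + (0.085 + 0.45²/2)·1 = 0.1054 + 0.1863 = 0.2916
d₁ = 0.2916 / 0.4500 = 0.6480 ≈ 0.65
d₂ = d₁ − σ√T = 0.6480 − 0.4500 = 0.1980 ≈ 0.20
exp(−rT) = exp(−0.085·1) = 0.9185
P = 360·0.9185·N(-0.20) − 400·N(-0.65) = 360·0.9185·0.4207 − 400·0.2578 = 139.1087 − 103.1200 = 35.9887

$35.99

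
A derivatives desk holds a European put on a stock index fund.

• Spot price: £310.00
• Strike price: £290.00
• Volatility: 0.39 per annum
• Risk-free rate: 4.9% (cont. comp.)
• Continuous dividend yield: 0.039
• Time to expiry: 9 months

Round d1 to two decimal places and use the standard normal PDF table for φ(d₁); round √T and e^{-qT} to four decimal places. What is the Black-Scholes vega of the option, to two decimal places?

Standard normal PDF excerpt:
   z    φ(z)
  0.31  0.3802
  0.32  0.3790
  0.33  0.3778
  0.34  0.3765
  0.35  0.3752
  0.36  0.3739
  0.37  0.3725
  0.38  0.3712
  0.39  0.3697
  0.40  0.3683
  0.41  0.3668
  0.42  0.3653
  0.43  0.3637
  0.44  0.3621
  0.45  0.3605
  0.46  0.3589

σ√T = 0.39·√0.75 = 0.3377
d₁ = [ln(310/290) + (0.049 − 0.039 + 0.39²/2)·0.75] / 0.3377 = [0.0667 + 0.0645] / 0.3377 = 0.3885 ≈ 0.39
√T = √0.75 = 0.8660
φ(d₁) = φ(0.39) = 0.3697
e^(−qT) = e^(−0.039·0.75) = 0.9712
vega = S·e^(−qT)·φ(d₁)·√T = 310·0.9712·0.3697·0.8660 = 96.3913
(Vega is the same for a European call and put with the same parameters.)

96.39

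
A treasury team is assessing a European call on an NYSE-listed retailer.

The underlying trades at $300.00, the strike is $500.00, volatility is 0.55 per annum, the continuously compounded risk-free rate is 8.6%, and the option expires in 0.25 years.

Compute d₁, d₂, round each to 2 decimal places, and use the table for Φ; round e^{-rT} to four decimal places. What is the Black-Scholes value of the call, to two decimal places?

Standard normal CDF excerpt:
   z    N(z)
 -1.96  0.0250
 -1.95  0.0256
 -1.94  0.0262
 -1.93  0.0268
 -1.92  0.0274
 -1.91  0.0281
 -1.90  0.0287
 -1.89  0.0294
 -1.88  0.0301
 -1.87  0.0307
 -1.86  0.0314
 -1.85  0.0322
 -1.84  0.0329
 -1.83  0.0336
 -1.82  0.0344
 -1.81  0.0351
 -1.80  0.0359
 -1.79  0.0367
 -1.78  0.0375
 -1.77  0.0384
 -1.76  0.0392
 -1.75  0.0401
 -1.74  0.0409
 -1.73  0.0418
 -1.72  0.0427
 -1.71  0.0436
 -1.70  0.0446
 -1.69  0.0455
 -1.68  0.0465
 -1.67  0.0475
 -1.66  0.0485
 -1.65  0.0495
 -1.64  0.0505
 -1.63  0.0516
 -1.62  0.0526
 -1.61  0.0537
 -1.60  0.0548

$1.74

σ√T = 0.55 × 0.5000 = 0.2750
d₁ = [ln(300/500) + (0.086 + ½·0.55²)·0.25] / (σ√T) = (-0.5108 + 0.0593) / 0.2750 = -1.6419 → -1.64
d₂ = -1.6419 − 0.2750 = -1.9169 → -1.92
e^(−rT) = e^(−0.086·0.25) = 0.9787
N(d₁) = N(-1.64) = 0.0505;  N(d₂) = N(-1.92) = 0.0274
C = 300·0.0505 − 500·0.9787·0.0274 = 15.1500 − 13.4082 = 1.7418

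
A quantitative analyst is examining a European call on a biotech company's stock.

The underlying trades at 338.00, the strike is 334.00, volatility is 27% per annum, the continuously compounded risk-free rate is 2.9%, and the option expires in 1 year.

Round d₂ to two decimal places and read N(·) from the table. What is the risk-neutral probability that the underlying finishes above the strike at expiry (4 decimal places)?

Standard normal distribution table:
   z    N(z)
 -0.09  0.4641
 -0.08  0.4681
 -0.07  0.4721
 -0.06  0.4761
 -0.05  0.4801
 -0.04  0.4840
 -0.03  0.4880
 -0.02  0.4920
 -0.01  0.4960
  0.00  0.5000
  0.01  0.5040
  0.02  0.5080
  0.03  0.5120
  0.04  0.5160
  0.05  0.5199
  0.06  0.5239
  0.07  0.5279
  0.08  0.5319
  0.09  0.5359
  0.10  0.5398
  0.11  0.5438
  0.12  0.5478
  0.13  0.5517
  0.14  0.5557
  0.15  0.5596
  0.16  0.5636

σ√T = 0.27·√1 = 0.2700
d₁ = [ln(338/334) + (0.029 + ½·0.27²)·1] / (σ√T) = (0.0119 + 0.0655) / 0.2700 = 0.2865 ⇒ 0.29
d₂ = 0.2865 − 0.2700 = 0.0165 ⇒ 0.02
Risk-neutral Pr[S_T > K] = N(d₂) = N(0.02) = 0.5080

0.5080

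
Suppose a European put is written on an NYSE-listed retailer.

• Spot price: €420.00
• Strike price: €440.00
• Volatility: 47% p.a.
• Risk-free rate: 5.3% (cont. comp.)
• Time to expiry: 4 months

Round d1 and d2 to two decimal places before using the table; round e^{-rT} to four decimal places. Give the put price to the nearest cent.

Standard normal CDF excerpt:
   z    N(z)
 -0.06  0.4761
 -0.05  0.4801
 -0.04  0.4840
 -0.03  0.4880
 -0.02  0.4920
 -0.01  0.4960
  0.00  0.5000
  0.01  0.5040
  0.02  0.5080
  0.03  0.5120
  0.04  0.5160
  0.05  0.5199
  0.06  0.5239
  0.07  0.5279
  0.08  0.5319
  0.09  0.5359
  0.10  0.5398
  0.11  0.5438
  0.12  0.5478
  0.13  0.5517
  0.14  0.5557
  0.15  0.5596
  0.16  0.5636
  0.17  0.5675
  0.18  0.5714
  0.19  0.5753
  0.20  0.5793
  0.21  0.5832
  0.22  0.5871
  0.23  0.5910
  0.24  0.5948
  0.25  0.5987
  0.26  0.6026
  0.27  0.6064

σ√T = 0.47·√0.3333 = 0.2714
d₁ = [ln(420/440) + (0.053 + 0.47²/2)·0.3333] / 0.2714 = [-0.0465 + 0.0545] / 0.2714 = 0.0293 ⇒ 0.03
d₂ = d₁ − σ√T = 0.0293 − 0.2714 = -0.2420 ⇒ -0.24
e^(−rT) = e^(−0.053·0.3333) = 0.9825
P = 440·0.9825·N(0.24) − 420·N(-0.03) = 440·0.9825·0.5948 − 420·0.4880 = 257.1320 − 204.9600 = 52.1720

€52.17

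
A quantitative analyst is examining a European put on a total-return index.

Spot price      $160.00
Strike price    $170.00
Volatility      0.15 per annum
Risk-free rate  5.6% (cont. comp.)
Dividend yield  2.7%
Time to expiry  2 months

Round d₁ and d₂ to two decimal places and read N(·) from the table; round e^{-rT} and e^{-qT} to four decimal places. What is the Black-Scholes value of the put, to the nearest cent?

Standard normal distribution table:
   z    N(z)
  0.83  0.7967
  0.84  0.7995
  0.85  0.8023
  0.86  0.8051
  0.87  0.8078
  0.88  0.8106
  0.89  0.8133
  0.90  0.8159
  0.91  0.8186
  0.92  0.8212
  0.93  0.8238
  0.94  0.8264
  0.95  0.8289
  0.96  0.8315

T = 0.1667;  σ√T = 0.0612
ln(S/K) + (r − q + σ²/2)T = ln(160/170) + (0.056 − 0.027 + 0.15²/2)·0.1667 = -0.0606 + 0.0067 = -0.0539
d₁ = -0.0539 / 0.0612 = -0.8804 ≈ -0.88
d₂ = d₁ − σ√T = -0.8804 − 0.0612 = -0.9417 ≈ -0.94
e^(−qT) = e^(−0.027·0.1667) = 0.9955;  e^(−rT) = e^(−0.056·0.1667) = 0.9907
P = 170·0.9907·N(0.94) − 160·0.9955·N(0.88) = 170·0.9907·0.8264 − 160·0.9955·0.8106 = 139.1815 − 129.1124 = 10.0691

$10.07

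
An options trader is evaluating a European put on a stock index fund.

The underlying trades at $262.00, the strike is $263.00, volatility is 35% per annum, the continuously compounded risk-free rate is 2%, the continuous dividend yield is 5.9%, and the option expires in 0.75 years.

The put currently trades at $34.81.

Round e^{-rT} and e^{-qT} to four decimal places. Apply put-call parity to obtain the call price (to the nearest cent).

$26.38

exp(−qT) = exp(−0.059·0.75) = 0.9567;  exp(−rT) = exp(−0.02·0.75) = 0.9851
Put-call parity: C − P = S·e^(−qT) − K·e^(−rT) = 262·0.9567 − 263·0.9851 = 250.6554 − 259.0813 = -8.4259
C = P + (C − P) = 34.81 + (-8.4259) = 26.3841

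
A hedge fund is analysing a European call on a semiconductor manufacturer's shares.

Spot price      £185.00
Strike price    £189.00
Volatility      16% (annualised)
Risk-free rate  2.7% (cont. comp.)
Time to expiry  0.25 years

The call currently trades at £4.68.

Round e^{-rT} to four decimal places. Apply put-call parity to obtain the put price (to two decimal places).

e^(−rT) = e^(−0.027·0.25) = 0.9933
Put-call parity: C − P = S − K·e^(−rT) = 185 − 189·0.9933 = 185 − 187.7337 = -2.7337
P = C − (C − P) = 4.68 − (-2.7337) = 7.4137

£7.41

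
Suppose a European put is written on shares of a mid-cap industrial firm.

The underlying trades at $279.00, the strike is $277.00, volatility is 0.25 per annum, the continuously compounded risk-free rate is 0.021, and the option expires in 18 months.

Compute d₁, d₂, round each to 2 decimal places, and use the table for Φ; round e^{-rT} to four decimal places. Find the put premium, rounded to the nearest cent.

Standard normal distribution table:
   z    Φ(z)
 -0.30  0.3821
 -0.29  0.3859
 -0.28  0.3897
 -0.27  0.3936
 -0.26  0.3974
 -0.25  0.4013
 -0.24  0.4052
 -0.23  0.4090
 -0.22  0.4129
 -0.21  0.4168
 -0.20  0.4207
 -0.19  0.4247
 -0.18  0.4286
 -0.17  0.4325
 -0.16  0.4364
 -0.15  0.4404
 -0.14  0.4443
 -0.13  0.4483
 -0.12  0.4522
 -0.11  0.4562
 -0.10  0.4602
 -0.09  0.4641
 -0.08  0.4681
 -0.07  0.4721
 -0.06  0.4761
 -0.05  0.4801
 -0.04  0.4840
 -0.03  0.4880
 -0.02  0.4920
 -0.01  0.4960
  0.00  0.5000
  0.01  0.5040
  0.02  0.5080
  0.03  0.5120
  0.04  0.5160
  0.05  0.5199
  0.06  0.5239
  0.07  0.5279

$28.70

σ√T = 0.25 × 1.2247 = 0.3062
ln(S/K) + (r + σ²/2)T = ln(279/277) + (0.021 + 0.25²/2)·1.5 = 0.0072 + 0.0784 = 0.0856
d₁ = 0.0856 / 0.3062 = 0.2795 ⇒ 0.28
d₂ = d₁ − σ√T = 0.2795 − 0.3062 = -0.0267 ⇒ -0.03
exp(−rT) = exp(−0.021·1.5) = 0.9690
P = 277·0.9690·N(0.03) − 279·N(-0.28) = 277·0.9690·0.5120 − 279·0.3897 = 137.4275 − 108.7263 = 28.7012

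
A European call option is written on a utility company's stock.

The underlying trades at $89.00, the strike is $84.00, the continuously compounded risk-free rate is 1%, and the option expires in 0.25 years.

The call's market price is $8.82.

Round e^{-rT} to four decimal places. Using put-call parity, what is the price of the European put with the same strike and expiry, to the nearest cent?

exp(−rT) = exp(−0.01·0.25) = 0.9975
Put-call parity: C − P = S − K·e^(−rT) = 89 − 84·0.9975 = 89 − 83.7900 = 5.2100
P = C − (C − P) = 8.82 − (5.2100) = 3.6100

$3.61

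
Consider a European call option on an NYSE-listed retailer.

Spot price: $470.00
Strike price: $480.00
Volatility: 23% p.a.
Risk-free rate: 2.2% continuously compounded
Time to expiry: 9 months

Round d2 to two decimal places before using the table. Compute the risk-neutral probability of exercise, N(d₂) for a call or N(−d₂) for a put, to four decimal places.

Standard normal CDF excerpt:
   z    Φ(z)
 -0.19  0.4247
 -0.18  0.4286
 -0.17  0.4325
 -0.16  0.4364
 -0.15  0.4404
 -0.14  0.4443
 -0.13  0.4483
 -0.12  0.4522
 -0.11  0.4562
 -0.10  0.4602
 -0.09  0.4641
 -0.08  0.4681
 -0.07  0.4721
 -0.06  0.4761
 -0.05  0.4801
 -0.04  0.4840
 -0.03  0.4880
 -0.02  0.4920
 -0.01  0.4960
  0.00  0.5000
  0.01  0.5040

0.4522

σ√T = 0.23 × 0.8660 = 0.1992
ln(S/K) + (r + σ²/2)T = ln(470/480) + (0.022 + 0.23²/2)·0.75 = -0.0211 + 0.0363 = 0.0153
d₁ = 0.0153 / 0.1992 = 0.0767 ≈ 0.08
d₂ = d₁ − σ√T = 0.0767 − 0.1992 = -0.1225 ≈ -0.12
Pr(exercise) under Q = N(d₂) = 0.4522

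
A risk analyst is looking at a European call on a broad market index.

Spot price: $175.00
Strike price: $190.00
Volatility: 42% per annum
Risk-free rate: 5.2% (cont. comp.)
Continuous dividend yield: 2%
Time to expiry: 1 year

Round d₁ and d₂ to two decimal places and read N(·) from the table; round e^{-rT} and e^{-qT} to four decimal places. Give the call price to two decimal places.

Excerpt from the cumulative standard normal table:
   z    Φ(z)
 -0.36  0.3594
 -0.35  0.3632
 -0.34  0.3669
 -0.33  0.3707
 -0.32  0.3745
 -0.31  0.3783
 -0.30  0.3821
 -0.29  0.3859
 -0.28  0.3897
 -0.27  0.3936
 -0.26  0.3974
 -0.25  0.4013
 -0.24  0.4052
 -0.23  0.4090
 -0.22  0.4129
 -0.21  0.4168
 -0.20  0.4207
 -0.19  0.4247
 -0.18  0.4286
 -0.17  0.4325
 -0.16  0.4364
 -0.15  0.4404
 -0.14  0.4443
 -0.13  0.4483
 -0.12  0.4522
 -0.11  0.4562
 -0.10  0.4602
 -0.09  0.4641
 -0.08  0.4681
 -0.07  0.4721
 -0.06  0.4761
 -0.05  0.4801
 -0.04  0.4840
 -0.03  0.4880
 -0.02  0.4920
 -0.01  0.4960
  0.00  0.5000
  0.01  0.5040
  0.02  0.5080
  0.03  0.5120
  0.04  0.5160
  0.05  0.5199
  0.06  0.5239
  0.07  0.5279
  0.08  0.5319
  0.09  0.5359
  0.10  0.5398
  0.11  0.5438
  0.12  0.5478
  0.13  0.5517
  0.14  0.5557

σ√T = 0.42 × 1.0000 = 0.4200
d₁ = [ln(175/190) + (0.052 − 0.02 + ½·0.42²)·1] / (σ√T) = (-0.0822 + 0.1202) / 0.4200 = 0.0904 which rounds to 0.09
d₂ = 0.0904 − 0.4200 = -0.3296 which rounds to -0.33
exp(−qT) = exp(−0.02·1) = 0.9802;  exp(−rT) = exp(−0.052·1) = 0.9493
N(d₁) = N(0.09) = 0.5359;  N(d₂) = N(-0.33) = 0.3707
C = 175·0.9802·0.5359 − 190·0.9493·0.3707 = 91.9256 − 66.8620 = 25.0636

$25.06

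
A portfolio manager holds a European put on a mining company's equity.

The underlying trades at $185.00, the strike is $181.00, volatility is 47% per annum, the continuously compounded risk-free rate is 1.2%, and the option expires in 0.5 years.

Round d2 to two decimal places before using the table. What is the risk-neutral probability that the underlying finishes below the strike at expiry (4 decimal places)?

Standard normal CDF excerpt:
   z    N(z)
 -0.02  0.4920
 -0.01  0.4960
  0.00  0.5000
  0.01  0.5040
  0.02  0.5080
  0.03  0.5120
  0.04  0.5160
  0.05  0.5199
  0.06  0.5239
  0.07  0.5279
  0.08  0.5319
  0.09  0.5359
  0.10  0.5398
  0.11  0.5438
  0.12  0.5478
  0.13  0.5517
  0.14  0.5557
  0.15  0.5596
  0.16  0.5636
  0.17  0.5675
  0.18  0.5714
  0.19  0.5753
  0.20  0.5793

σ√T = 0.47·√0.5 = 0.3323
d₁ = [ln(185/181) + (0.012 + 0.47²/2)·0.5] / 0.3323 = [0.0219 + 0.0612] / 0.3323 = 0.2500 which rounds to 0.25
d₂ = d₁ − σ√T = 0.2500 − 0.3323 = -0.0823 which rounds to -0.08
Pr(exercise) under Q = N(−d₂) = N(0.08) = 0.5319

0.5319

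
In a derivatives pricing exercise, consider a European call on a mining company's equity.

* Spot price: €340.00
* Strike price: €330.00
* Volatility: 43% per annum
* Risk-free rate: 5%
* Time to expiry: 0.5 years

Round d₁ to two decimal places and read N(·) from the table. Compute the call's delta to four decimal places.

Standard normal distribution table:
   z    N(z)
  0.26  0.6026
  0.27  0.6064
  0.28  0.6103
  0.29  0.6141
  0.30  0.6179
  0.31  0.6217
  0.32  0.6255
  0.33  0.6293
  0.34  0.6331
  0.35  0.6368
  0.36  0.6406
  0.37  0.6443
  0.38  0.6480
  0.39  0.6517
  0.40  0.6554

0.6293

σ√T = 0.43·√0.5 = 0.3041
d₁ = [ln(340/330) + (0.05 + 0.43²/2)·0.5] / 0.3041 = [0.0299 + 0.0712] / 0.3041 = 0.3324 → 0.33
N(d₁) = N(0.33) = 0.6293
Δ_call = N(d₁) = 0.6293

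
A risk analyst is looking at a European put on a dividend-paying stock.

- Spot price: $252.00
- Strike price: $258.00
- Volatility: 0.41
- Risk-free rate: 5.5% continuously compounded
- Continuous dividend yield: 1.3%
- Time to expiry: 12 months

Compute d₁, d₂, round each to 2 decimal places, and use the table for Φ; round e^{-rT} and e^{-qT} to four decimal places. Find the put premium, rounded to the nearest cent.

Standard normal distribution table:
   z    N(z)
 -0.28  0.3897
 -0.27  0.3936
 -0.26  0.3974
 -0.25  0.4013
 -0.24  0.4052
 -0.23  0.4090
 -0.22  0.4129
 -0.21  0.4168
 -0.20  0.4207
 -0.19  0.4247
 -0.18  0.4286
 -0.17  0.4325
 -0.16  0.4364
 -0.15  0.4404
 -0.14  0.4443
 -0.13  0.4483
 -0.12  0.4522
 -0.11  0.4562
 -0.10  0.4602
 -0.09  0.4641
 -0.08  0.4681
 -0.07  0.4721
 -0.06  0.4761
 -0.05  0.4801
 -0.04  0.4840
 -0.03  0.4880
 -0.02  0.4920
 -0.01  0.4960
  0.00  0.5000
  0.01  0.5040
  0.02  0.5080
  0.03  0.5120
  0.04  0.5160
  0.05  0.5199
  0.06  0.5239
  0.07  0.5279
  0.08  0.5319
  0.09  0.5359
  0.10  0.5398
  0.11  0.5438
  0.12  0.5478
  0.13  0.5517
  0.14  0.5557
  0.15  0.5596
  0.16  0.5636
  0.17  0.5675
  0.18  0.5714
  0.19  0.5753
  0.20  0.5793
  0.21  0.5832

T = 1;  σ√T = 0.4100
d₁ = [ln(252/258) + (0.055 − 0.013 + ½·0.41²)·1] / (σ√T) = (-0.0235 + 0.1260) / 0.4100 = 0.2500 ≈ 0.25
d₂ = 0.2500 − 0.4100 = -0.1600 ≈ -0.16
exp(−qT) = exp(−0.013·1) = 0.9871;  exp(−rT) = exp(−0.055·1) = 0.9465
N(−d₂) = N(0.16) = 0.5636;  N(−d₁) = N(-0.25) = 0.4013
P = 258·0.9465·0.5636 − 252·0.9871·0.4013 = 137.6294 − 99.8231 = 37.8064

$37.81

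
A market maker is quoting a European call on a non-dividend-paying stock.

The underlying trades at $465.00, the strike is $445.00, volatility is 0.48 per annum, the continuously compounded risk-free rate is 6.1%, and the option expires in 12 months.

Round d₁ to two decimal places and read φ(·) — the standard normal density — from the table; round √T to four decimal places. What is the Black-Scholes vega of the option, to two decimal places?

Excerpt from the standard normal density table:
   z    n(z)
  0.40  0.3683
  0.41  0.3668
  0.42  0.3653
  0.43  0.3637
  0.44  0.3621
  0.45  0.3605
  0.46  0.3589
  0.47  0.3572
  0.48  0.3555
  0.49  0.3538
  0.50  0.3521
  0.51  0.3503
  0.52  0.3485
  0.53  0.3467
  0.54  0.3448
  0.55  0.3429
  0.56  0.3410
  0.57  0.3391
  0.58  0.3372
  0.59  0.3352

σ√T = 0.48·√1 = 0.4800
ln(S/K) + (r + σ²/2)T = ln(465/445) + (0.061 + 0.48²/2)·1 = 0.0440 + 0.1762 = 0.2202
d₁ = 0.2202 / 0.4800 = 0.4587 → 0.46
√T = √1 = 1.0000
φ(d₁) = φ(0.46) = 0.3589
vega = S·φ(d₁)·√T = 465·0.3589·1.0000 = 166.8885

166.89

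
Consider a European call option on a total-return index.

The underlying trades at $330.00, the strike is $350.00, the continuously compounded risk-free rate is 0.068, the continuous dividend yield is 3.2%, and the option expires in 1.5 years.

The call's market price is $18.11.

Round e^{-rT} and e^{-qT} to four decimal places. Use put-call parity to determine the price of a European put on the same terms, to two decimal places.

$19.64

exp(−qT) = exp(−0.032·1.5) = 0.9531;  exp(−rT) = exp(−0.068·1.5) = 0.9030
Put-call parity: C − P = S·e^(−qT) − K·e^(−rT) = 330·0.9531 − 350·0.9030 = 314.5230 − 316.0500 = -1.5270
P = C − (C − P) = 18.11 − (-1.5270) = 19.6370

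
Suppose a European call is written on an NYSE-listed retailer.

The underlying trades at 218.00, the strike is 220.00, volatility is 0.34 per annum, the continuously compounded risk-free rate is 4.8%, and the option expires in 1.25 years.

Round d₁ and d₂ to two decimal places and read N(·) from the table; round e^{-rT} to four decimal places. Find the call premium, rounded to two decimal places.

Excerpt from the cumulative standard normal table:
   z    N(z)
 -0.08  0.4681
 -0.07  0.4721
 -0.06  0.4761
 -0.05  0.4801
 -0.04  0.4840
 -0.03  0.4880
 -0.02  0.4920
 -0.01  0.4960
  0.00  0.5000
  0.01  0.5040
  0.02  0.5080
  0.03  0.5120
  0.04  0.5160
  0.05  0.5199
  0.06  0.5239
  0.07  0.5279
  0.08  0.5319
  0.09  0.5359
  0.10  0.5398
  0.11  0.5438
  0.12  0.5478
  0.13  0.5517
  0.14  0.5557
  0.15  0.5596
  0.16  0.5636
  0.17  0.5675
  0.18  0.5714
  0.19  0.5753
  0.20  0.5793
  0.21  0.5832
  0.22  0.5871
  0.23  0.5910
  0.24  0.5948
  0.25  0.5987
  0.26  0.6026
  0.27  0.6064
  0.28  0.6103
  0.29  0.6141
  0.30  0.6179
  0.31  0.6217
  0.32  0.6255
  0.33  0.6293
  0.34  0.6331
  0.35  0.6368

σ√T = 0.34 × 1.1180 = 0.3801
ln(S/K) + (r + σ²/2)T = ln(218/220) + (0.048 + 0.34²/2)·1.25 = -0.0091 + 0.1323 = 0.1231
d₁ = 0.1231 / 0.3801 = 0.3239 which rounds to 0.32
d₂ = d₁ − σ√T = 0.3239 − 0.3801 = -0.0563 which rounds to -0.06
e^(−rT) = e^(−0.048·1.25) = 0.9418
N(d₁) = N(0.32) = 0.6255;  N(d₂) = N(-0.06) = 0.4761
C = 218·0.6255 − 220·0.9418·0.4761 = 136.3590 − 98.6460 = 37.7130

37.71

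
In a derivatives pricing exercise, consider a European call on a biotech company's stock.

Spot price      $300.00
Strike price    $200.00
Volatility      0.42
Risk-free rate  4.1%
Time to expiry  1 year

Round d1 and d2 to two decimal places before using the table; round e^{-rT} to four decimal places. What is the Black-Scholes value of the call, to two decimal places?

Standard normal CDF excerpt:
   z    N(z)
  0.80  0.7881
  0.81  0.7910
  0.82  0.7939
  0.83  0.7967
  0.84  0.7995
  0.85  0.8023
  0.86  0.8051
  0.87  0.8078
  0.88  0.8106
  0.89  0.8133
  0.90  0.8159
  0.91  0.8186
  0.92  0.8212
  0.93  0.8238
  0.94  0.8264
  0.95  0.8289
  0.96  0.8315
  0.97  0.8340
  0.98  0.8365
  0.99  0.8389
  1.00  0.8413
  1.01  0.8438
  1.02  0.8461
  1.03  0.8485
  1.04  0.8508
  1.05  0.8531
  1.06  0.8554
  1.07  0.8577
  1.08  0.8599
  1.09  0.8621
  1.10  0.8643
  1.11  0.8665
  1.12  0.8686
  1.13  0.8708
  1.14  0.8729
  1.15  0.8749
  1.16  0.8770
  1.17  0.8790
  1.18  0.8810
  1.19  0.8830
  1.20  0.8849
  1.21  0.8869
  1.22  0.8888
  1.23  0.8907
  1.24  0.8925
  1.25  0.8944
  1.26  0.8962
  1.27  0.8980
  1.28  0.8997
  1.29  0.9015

σ√T = 0.42·√1 = 0.4200
d₁ = [ln(300/200) + (0.041 + 0.42²/2)·1] / 0.4200 = [0.4055 + 0.1292] / 0.4200 = 1.2730 which rounds to 1.27
d₂ = d₁ − σ√T = 1.2730 − 0.4200 = 0.8530 which rounds to 0.85
e^(−rT) = e^(−0.041·1) = 0.9598
C = 300·N(1.27) − 200·0.9598·N(0.85) = 300·0.8980 − 200·0.9598·0.8023 = 269.4000 − 154.0095 = 115.3905

$115.39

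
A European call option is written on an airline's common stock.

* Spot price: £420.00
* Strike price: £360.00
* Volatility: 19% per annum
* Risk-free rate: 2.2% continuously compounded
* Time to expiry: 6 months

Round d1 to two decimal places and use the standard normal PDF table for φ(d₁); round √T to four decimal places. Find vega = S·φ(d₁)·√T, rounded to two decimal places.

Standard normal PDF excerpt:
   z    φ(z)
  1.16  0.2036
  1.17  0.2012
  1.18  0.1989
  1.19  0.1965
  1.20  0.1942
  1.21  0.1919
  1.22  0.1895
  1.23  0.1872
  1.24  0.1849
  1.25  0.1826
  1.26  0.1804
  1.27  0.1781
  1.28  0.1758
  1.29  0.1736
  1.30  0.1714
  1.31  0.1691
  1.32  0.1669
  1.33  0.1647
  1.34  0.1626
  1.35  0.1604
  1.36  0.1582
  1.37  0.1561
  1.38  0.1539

σ√T = 0.19 × 0.7071 = 0.1344
ln(S/K) + (r + σ²/2)T = ln(420/360) + (0.022 + 0.19²/2)·0.5 = 0.1542 + 0.0200 = 0.1742
d₁ = 0.1742 / 0.1344 = 1.2964 ⇒ 1.30
√T = √0.5 = 0.7071
φ(d₁) = φ(1.30) = 0.1714
vega = S·φ(d₁)·√T = 420·0.1714·0.7071 = 50.9027
(Call and put vega coincide under Black-Scholes.)

50.90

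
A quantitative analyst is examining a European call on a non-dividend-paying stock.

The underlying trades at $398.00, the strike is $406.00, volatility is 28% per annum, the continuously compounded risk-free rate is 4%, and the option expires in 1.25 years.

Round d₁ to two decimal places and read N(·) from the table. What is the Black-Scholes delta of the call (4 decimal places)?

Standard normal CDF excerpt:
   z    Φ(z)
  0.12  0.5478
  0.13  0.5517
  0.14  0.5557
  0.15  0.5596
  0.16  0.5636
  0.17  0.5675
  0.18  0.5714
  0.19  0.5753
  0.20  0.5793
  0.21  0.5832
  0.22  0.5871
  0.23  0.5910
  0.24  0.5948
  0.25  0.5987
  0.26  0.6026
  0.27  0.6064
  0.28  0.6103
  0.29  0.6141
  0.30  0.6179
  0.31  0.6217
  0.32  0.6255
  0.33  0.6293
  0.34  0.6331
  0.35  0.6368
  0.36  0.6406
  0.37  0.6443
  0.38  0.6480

σ√T = 0.28 × 1.1180 = 0.3130
d₁ = [ln(398/406) + (0.04 + 0.28²/2)·1.25] / 0.3130 = [-0.0199 + 0.0990] / 0.3130 = 0.2527 ⇒ 0.25
N(d₁) = N(0.25) = 0.5987
Δ_call = N(d₁) = 0.5987

0.5987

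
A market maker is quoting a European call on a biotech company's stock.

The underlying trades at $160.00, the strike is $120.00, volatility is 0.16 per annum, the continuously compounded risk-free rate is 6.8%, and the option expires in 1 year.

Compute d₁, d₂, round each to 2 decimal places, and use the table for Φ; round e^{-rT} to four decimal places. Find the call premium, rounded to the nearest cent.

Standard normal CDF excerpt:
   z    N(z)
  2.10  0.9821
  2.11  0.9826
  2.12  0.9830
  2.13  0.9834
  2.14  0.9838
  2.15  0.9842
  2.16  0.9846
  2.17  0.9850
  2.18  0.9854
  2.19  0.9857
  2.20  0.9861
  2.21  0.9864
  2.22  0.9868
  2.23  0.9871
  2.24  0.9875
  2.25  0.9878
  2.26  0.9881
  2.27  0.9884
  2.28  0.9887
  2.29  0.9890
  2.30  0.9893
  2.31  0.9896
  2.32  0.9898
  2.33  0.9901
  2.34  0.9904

$47.99

σ√T = 0.16·√1 = 0.1600
ln(S/K) + (r + σ²/2)T = ln(160/120) + (0.068 + 0.16²/2)·1 = 0.2877 + 0.0808 = 0.3685
d₁ = 0.3685 / 0.1600 = 2.3030 ≈ 2.30
d₂ = d₁ − σ√T = 2.3030 − 0.1600 = 2.1430 ≈ 2.14
e^(−rT) = e^(−0.068·1) = 0.9343
C = 160·N(2.30) − 120·0.9343·N(2.14) = 160·0.9893 − 120·0.9343·0.9838 = 158.2880 − 110.2997 = 47.9883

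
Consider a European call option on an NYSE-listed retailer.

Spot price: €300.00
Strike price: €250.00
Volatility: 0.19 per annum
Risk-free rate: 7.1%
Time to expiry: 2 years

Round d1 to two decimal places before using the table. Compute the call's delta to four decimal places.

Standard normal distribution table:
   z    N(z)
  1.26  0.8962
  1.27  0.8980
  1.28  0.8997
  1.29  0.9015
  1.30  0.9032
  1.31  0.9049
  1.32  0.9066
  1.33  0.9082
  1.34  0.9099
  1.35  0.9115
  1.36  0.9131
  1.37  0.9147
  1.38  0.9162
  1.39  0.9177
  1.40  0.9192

σ√T = 0.19·√2 = 0.2687
d₁ = [ln(300/250) + (0.071 + 0.19²/2)·2] / 0.2687 = [0.1823 + 0.1781] / 0.2687 = 1.3414 ≈ 1.34
N(d₁) = N(1.34) = 0.9099
Δ_call = N(d₁) = 0.9099

0.9099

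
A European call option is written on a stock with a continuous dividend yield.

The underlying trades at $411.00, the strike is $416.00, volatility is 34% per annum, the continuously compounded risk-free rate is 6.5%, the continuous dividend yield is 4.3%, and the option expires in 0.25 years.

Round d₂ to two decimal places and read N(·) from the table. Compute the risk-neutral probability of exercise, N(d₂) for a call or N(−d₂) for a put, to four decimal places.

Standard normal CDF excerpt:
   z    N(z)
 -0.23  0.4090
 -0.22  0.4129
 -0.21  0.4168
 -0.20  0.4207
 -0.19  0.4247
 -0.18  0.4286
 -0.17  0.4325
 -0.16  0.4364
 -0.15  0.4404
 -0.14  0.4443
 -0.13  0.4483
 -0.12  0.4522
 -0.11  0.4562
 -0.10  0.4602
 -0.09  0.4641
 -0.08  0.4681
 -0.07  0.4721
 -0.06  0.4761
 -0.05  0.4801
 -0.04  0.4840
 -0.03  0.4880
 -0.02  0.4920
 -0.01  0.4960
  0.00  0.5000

0.4522

σ√T = 0.34 × 0.5000 = 0.1700
d₁ = [ln(411/416) + (0.065 − 0.043 + 0.34²/2)·0.25] / 0.1700 = [-0.0121 + 0.0200] / 0.1700 = 0.0462 ⇒ 0.05
d₂ = d₁ − σ√T = 0.0462 − 0.1700 = -0.1238 ⇒ -0.12
Pr(exercise) under Q = N(d₂) = 0.4522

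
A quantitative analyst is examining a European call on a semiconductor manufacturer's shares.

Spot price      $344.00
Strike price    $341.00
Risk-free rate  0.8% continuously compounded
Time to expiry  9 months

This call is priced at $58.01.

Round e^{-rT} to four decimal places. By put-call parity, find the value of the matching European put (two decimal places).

e^(−rT) = e^(−0.008·0.75) = 0.9940
Put-call parity: C − P = S − K·e^(−rT) = 344 − 341·0.9940 = 344 − 338.9540 = 5.0460
P = C − (C − P) = 58.01 − (5.0460) = 52.9640

$52.96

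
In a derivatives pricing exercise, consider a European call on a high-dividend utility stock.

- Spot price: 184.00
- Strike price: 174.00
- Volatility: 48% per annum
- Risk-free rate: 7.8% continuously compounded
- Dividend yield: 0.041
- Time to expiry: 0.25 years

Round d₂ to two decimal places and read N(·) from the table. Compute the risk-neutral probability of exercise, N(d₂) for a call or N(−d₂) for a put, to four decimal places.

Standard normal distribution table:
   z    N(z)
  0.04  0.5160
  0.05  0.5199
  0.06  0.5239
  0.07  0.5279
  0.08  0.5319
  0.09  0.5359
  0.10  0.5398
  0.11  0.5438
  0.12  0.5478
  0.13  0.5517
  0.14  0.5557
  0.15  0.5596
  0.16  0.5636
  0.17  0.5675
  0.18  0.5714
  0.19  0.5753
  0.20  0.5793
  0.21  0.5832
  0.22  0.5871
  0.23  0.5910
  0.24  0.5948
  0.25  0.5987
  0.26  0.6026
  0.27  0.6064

σ√T = 0.48·√0.25 = 0.2400
ln(S/K) + (r − q + σ²/2)T = ln(184/174) + (0.078 − 0.041 + 0.48²/2)·0.25 = 0.0559 + 0.0381 = 0.0939
d₁ = 0.0939 / 0.2400 = 0.3914 ≈ 0.39
d₂ = d₁ − σ√T = 0.3914 − 0.2400 = 0.1514 ≈ 0.15
Pr(exercise) under Q = N(d₂) = 0.5596

0.5596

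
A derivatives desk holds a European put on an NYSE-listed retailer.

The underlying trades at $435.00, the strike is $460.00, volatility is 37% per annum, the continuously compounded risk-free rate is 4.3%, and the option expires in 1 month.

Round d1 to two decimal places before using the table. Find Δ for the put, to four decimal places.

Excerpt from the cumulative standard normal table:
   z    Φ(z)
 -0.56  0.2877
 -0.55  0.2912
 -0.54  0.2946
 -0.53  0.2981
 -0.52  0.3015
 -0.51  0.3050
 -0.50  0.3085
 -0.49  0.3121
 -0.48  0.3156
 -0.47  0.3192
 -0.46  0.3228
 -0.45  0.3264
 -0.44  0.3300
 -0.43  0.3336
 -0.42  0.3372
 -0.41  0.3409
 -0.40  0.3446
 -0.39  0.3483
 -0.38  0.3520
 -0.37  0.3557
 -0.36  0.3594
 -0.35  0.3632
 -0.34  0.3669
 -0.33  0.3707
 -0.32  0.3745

-0.6700

T = 0.08333;  σ√T = 0.1068
d₁ = [ln(435/460) + (0.043 + ½·0.37²)·0.08333] / (σ√T) = (-0.0559 + 0.0093) / 0.1068 = -0.4362 ≈ -0.44
N(d₁) = N(-0.44) = 0.3300
Δ_put = N(d₁) − 1 = 0.3300 − 1 = -0.6700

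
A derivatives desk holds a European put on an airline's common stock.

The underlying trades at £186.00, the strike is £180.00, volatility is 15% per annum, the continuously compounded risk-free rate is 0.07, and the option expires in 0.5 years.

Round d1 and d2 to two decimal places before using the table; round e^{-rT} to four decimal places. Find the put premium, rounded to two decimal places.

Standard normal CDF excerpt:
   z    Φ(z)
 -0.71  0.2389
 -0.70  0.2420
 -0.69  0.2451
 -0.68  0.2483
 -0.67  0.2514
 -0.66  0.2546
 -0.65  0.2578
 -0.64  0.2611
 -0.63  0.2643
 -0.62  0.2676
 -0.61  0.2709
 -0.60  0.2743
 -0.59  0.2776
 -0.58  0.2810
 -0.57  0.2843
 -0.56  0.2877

T = 0.5;  σ√T = 0.1061
d₁ = [ln(186/180) + (0.07 + 0.15²/2)·0.5] / 0.1061 = [0.0328 + 0.0406] / 0.1061 = 0.6922 → 0.69
d₂ = d₁ − σ√T = 0.6922 − 0.1061 = 0.5861 → 0.59
e^(−rT) = e^(−0.07·0.5) = 0.9656
N(−d₂) = N(-0.59) = 0.2776;  N(−d₁) = N(-0.69) = 0.2451
P = 180·0.9656·0.2776 − 186·0.2451 = 48.2491 − 45.5886 = 2.6605

£2.66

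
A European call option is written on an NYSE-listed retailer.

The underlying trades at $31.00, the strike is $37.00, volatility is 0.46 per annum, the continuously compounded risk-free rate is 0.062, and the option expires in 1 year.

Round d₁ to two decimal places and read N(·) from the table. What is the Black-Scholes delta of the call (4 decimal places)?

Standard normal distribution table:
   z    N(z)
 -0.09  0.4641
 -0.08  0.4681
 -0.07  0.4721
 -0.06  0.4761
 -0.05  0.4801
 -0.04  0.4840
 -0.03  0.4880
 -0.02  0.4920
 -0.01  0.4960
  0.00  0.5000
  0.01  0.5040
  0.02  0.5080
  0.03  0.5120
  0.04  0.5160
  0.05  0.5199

σ√T = 0.46·√1 = 0.4600
d₁ = [ln(31/37) + (0.062 + 0.46²/2)·1] / 0.4600 = [-0.1769 + 0.1678] / 0.4600 = -0.0198 ≈ -0.02
N(d₁) = N(-0.02) = 0.4920
Δ_call = N(d₁) = 0.4920

0.4920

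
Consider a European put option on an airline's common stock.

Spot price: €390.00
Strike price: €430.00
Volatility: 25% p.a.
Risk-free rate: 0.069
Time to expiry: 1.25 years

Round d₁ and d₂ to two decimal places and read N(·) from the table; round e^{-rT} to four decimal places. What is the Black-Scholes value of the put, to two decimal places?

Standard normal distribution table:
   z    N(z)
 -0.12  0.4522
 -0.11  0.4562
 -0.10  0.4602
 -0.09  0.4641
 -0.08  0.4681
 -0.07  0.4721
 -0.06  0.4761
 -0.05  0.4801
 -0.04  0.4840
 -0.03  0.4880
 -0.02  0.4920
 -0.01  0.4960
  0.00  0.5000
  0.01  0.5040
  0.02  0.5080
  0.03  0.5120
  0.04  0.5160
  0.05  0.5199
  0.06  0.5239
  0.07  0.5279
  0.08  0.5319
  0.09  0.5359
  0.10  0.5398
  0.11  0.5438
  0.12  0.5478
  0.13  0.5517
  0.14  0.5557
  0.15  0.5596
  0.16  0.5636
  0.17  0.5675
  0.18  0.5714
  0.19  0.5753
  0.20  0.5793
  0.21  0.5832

€45.93

T = 1.25;  σ√T = 0.2795
d₁ = [ln(390/430) + (0.069 + ½·0.25²)·1.25] / (σ√T) = (-0.0976 + 0.1253) / 0.2795 = 0.0990 ⇒ 0.10
d₂ = 0.0990 − 0.2795 = -0.1805 ⇒ -0.18
e^(−rT) = e^(−0.069·1.25) = 0.9174
N(−d₂) = N(0.18) = 0.5714;  N(−d₁) = N(-0.10) = 0.4602
P = 430·0.9174·0.5714 − 390·0.4602 = 225.4070 − 179.4780 = 45.9290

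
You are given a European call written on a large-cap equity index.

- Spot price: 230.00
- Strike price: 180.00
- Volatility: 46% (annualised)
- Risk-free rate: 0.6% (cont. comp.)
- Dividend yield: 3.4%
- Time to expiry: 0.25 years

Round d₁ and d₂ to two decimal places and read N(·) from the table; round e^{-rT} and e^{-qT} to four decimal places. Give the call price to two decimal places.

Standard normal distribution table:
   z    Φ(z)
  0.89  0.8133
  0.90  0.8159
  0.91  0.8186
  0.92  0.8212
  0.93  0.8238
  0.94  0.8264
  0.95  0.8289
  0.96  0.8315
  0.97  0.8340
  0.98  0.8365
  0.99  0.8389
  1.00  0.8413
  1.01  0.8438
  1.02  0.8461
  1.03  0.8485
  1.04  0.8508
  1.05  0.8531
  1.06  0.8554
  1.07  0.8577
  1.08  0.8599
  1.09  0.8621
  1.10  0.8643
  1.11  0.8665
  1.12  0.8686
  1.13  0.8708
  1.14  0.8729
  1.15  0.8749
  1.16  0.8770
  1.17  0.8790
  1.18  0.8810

T = 0.25;  σ√T = 0.2300
d₁ = [ln(230/180) + (0.006 − 0.034 + 0.46²/2)·0.25] / 0.2300 = [0.2451 + 0.0195] / 0.2300 = 1.1503 which rounds to 1.15
d₂ = d₁ − σ√T = 1.1503 − 0.2300 = 0.9203 which rounds to 0.92
e^(−qT) = e^(−0.034·0.25) = 0.9915;  e^(−rT) = e^(−0.006·0.25) = 0.9985
C = 230·0.9915·N(1.15) − 180·0.9985·N(0.92) = 230·0.9915·0.8749 − 180·0.9985·0.8212 = 199.5166 − 147.5943 = 51.9223

51.92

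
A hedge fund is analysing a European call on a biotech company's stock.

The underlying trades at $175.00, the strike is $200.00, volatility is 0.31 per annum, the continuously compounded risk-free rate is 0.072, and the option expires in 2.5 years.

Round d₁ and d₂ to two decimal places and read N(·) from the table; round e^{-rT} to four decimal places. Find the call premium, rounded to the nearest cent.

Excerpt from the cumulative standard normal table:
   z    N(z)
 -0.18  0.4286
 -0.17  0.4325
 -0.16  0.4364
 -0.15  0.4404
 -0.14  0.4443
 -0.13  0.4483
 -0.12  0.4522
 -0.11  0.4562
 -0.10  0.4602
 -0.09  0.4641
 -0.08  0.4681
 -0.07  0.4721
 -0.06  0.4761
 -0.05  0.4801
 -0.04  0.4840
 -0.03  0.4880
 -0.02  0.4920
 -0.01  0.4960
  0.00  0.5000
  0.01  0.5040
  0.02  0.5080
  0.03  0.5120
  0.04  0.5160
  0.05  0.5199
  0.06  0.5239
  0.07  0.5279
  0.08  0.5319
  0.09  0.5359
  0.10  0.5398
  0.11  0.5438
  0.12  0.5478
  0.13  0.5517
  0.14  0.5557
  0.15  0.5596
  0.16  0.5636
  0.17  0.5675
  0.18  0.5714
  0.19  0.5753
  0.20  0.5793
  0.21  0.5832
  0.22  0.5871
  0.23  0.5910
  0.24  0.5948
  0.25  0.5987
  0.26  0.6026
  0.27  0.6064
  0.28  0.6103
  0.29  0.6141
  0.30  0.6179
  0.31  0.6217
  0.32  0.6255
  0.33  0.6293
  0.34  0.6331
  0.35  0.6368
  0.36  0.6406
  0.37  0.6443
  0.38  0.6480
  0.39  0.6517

$37.22

σ√T = 0.31 × 1.5811 = 0.4902
d₁ = [ln(175/200) + (0.072 + 0.31²/2)·2.5] / 0.4902 = [-0.1335 + 0.3001] / 0.4902 = 0.3399 ≈ 0.34
d₂ = d₁ − σ√T = 0.3399 − 0.4902 = -0.1503 ≈ -0.15
exp(−rT) = exp(−0.072·2.5) = 0.8353
C = 175·N(0.34) − 200·0.8353·N(-0.15) = 175·0.6331 − 200·0.8353·0.4404 = 110.7925 − 73.5732 = 37.2193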